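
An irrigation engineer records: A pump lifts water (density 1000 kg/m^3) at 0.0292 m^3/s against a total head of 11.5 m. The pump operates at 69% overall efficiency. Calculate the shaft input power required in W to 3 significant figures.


Approach: apply hydraulic power then efficiency conversion, P = rho*g*Q*H; P_in = P/eta.
Step 1 — hydraulic power (P = rho*g*Q*H):
  P = 1000 * 9.81 * 0.0292 * 11.5 = 3294.2 W
Step 2 — input power: P_in = P/eta = 3294.2 / 0.69 = 4770 W
Therefore the shaft input power required = 4770 W.


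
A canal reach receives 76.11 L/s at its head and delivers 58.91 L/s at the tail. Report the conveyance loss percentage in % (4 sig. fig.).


Approach: apply the conveyance loss ratio, loss% = ((Q_head - Q_tail)/Q_head)*100.
loss = ((76.11 - 58.91)/76.11)*100 = 22.60 %
Therefore the conveyance loss percentage = 22.60 %.


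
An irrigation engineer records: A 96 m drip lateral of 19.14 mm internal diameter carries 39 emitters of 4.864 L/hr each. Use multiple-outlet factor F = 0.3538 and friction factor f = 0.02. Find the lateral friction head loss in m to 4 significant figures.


Approach: apply Darcy-Weisbach with the multiple-outlet F-factor, Q = n*q/(3600*1000) m^3/s; v = Q/A; hf = F*f*(L/D)*(v^2/(2g)).
Q = 39*4.864/(3600*1000) = 5.26933e-05 m^3/s
A = pi*(19.14e-3/2)^2 = 2.87722e-04 m^2, so v = Q/A = 0.183139 m/s
hf = 0.3538*0.02*(96/0.01914)*(0.183139^2/(2*9.81)) = 0.06067 m
Therefore the lateral friction head loss = 0.06067 m.


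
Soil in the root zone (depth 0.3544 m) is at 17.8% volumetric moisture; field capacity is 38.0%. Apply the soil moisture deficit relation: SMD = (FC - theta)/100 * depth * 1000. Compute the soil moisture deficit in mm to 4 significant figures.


SMD = (38.0 - 17.8)/100 * 0.3544 * 1000 = 71.59 mm
Therefore the soil moisture deficit = 71.59 mm.


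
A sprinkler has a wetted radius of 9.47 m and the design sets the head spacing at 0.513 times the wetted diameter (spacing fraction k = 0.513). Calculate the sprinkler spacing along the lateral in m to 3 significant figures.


Approach: apply the sprinkler spacing rule (spacing as a fraction of wetted diameter), S = k*(2*R).
S = 0.513 * (2 * 9.47) = 9.72 m
Therefore the sprinkler spacing along the lateral = 9.72 m.


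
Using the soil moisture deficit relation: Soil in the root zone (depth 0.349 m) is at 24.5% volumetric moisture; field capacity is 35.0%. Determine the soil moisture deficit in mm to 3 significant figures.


Approach: apply the soil moisture deficit relation, SMD = (FC - theta)/100 * depth * 1000.
SMD = (35.0 - 24.5)/100 * 0.349 * 1000 = 36.6 mm
Therefore the soil moisture deficit = 36.6 mm.


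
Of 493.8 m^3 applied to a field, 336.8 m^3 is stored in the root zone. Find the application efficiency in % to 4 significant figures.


Approach: apply the application efficiency ratio, Ea = (stored/applied)*100.
Ea = (336.8/493.8)*100 = 68.21 %
Therefore the application efficiency = 68.21 %.


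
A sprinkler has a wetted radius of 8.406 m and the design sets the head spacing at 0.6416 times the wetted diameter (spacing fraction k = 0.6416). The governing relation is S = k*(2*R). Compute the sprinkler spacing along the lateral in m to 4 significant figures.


S = 0.6416 * (2 * 8.406) = 10.79 m
Therefore the sprinkler spacing along the lateral = 10.79 m.


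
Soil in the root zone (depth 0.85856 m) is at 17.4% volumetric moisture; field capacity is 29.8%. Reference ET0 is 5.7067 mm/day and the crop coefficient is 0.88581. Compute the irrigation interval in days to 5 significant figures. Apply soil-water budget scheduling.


Approach: apply soil-water budget scheduling, SMD = (FC-theta)/100*depth*1000; ETc = ET0*Kc; interval = SMD/ETc.
Step 1 — soil moisture deficit:
  SMD = (29.8 - 17.4)/100 * 0.85856 * 1000 = 106.4614 mm
Step 2 — daily crop ET (ETc = ET0*Kc):
  ETc = 5.7067 * 0.88581 = 5.055052 mm/day
Step 3 — irrigation interval (SMD/ETc):
  interval = 106.4614 / 5.055052 = 21.060 days
Therefore the irrigation interval = 21.060 days.


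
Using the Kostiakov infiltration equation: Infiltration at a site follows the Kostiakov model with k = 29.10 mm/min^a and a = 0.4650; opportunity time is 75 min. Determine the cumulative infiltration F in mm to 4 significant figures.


Approach: apply the Kostiakov infiltration equation, F = k*t^a.
F = 29.10 * 75^0.4650 = 216.7 mm
Therefore the cumulative infiltration F = 216.7 mm.


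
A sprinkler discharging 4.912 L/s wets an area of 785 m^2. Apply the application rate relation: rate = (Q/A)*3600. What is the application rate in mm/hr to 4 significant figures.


rate = (4.912 / 785) * 3600 = 22.53 mm/hr
Therefore the application rate = 22.53 mm/hr.


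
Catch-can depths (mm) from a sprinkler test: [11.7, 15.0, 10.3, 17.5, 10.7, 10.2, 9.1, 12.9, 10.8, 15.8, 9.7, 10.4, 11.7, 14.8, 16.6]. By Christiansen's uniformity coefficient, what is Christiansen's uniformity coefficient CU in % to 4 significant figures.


Approach: apply Christiansen's uniformity coefficient, CU = (1 - mean_abs_deviation/mean)*100.
mean = 12.4800 mm
mean |d_i - mean| = 2.36267 mm
CU = (1 - 2.36267/12.4800)*100 = 81.07 %
Therefore Christiansen's uniformity coefficient CU = 81.07 %.


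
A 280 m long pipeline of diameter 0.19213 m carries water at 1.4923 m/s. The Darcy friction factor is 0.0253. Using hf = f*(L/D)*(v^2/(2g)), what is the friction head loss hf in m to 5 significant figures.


hf = 0.0253 * (280/0.19213) * (1.4923^2 / (2*9.81))
hf = 4.1850 m
Therefore the friction head loss hf = 4.1850 m.


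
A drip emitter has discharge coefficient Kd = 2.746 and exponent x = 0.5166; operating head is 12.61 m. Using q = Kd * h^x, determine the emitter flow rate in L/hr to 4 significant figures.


q = 2.746 * 12.61^0.5166 = 10.17 L/hr
Therefore the emitter flow rate = 10.17 L/hr.


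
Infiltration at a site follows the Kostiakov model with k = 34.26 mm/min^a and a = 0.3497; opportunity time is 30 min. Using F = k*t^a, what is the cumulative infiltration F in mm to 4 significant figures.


F = 34.26 * 30^0.3497 = 112.5 mm
Therefore the cumulative infiltration F = 112.5 mm.


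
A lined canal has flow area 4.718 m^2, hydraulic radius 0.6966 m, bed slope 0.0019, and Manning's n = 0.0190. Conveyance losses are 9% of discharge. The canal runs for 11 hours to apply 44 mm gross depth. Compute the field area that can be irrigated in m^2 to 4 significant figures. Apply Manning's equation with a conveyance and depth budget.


Approach: apply Manning's equation with a conveyance and depth budget, Q = (1/n)*A*R^(2/3)*S^(1/2); Q_field = Q*(1-loss); Area = Q_field*t/(d/1000).
Step 1 — canal discharge (Manning's equation):
  Q = (1/0.0190) * 4.718 * 0.6966^(2/3) * 0.0019^(1/2) = 8.50557 m^3/s
Step 2 — delivered flow: Q_field = 8.50557*(1 - 9/100) = 7.74007 m^3/s
Step 3 — volume delivered: V = 7.74007 * 11*3600 = 306507 m^3
Step 4 — area served: A = V / (depth/1000) = 306507 / 0.044 = 6966000 m^2
Therefore the field area that can be irrigated = 6966000 m^2.


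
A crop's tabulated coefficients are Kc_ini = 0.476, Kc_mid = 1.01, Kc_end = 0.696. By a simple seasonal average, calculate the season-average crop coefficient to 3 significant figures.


Approach: apply a simple seasonal average, Kc_avg = (Kc_ini + Kc_mid + Kc_end)/3.
Kc_avg = (0.476 + 1.01 + 0.696)/3 = 0.727
Therefore the season-average crop coefficient = 0.727.


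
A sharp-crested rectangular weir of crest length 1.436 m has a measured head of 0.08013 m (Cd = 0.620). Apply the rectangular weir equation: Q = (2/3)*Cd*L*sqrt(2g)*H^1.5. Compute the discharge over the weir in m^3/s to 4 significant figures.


Q = (2/3)*0.620*1.436*sqrt(2*9.81)*0.08013^1.5 = 0.05963 m^3/s
Therefore the discharge over the weir = 0.05963 m^3/s.


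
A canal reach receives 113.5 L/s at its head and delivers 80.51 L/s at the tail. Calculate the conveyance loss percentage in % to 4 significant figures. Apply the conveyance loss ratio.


Approach: apply the conveyance loss ratio, loss% = ((Q_head - Q_tail)/Q_head)*100.
loss = ((113.5 - 80.51)/113.5)*100 = 29.07 %
Therefore the conveyance loss percentage = 29.07 %.


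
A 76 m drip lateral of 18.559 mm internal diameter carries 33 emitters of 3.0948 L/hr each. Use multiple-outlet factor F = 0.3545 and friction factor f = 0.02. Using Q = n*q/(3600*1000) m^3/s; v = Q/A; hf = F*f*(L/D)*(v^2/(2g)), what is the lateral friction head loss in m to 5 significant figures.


Q = 33*3.0948/(3600*1000) = 2.836900e-05 m^3/s
A = pi*(18.559e-3/2)^2 = 2.705198e-04 m^2, so v = Q/A = 0.1048685 m/s
hf = 0.3545*0.02*(76/0.018559)*(0.1048685^2/(2*9.81)) = 0.016274 m
Therefore the lateral friction head loss = 0.016274 m.


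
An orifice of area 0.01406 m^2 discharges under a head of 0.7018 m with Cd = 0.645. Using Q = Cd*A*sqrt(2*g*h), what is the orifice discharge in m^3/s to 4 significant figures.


Q = 0.645 * 0.01406 * sqrt(2*9.81*0.7018) = 0.03365 m^3/s
Therefore the orifice discharge = 0.03365 m^3/s.


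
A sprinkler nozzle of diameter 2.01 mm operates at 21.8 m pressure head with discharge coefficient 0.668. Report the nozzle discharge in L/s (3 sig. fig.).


Approach: apply the orifice equation, Q = Cd*A*sqrt(2*g*h), A = pi*(d/2)^2.
A = pi*(2.01e-3/2)^2 = 3.1731e-06 m^2
Q = 0.668 * 3.1731e-06 * sqrt(2*9.81*21.8) * 1000 = 0.0438 L/s
Therefore the nozzle discharge = 0.0438 L/s.


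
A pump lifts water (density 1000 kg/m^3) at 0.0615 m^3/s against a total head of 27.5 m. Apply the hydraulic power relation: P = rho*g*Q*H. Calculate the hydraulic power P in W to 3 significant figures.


P = 1000 * 9.81 * 0.0615 * 27.5 = 16600 W
Therefore the hydraulic power P = 16600 W.


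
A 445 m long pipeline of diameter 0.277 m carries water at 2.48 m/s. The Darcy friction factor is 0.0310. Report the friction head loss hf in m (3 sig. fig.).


Approach: apply the Darcy-Weisbach equation, hf = f*(L/D)*(v^2/(2g)).
hf = 0.0310 * (445/0.277) * (2.48^2 / (2*9.81))
hf = 15.6 m
Therefore the friction head loss hf = 15.6 m.


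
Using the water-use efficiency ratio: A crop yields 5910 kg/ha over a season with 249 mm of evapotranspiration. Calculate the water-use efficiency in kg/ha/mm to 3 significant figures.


Approach: apply the water-use efficiency ratio, WUE = yield/ET.
WUE = 5910 / 249 = 23.7 kg/ha/mm
Therefore the water-use efficiency = 23.7 kg/ha/mm.


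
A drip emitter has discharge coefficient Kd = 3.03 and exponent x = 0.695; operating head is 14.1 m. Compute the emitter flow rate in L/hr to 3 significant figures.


Approach: apply the emitter characteristic equation, q = Kd * h^x.
q = 3.03 * 14.1^0.695 = 19.1 L/hr
Therefore the emitter flow rate = 19.1 L/hr.


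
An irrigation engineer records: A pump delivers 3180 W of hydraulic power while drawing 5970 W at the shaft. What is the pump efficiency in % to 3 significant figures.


Approach: apply the efficiency ratio, eta = (P_out/P_in)*100.
eta = (3180 / 5970) * 100 = 53.3 %
Therefore the pump efficiency = 53.3 %.


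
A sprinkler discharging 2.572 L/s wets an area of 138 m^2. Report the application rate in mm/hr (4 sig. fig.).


Approach: apply the application rate relation, rate = (Q/A)*3600.
rate = (2.572 / 138) * 3600 = 67.10 mm/hr
Therefore the application rate = 67.10 mm/hr.


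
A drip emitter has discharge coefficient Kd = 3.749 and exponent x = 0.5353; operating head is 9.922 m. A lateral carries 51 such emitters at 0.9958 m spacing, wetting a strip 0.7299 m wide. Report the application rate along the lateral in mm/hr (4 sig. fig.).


Approach: apply the emitter equation with a lateral mass balance, q = Kd*h^x; Q = n*q; rate = Q/(n*spacing*width).
Step 1 — single emitter flow (q = Kd*h^x):
  q = 3.749 * 9.922^0.5353 = 12.8055 L/hr
Step 2 — total lateral flow: Q = 51 * 12.8055 = 653.078 L/hr
Step 3 — wetted area: A = 51 * 0.9958 * 0.7299 = 37.0686 m^2
Step 4 — application rate: Q/A = 653.078/37.0686 = 17.62 mm/hr
Therefore the application rate along the lateral = 17.62 mm/hr.


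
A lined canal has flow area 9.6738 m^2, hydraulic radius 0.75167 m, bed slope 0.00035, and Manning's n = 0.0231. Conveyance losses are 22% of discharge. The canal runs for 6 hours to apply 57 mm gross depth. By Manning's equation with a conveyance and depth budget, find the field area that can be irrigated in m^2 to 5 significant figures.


Approach: apply Manning's equation with a conveyance and depth budget, Q = (1/n)*A*R^(2/3)*S^(1/2); Q_field = Q*(1-loss); Area = Q_field*t/(d/1000).
Step 1 — canal discharge (Manning's equation):
  Q = (1/0.0231) * 9.6738 * 0.75167^(2/3) * 0.00035^(1/2) = 6.476951 m^3/s
Step 2 — delivered flow: Q_field = 6.476951*(1 - 22/100) = 5.052022 m^3/s
Step 3 — volume delivered: V = 5.052022 * 6*3600 = 109123.7 m^3
Step 4 — area served: A = V / (depth/1000) = 109123.7 / 0.057 = 1914500 m^2
Therefore the field area that can be irrigated = 1914500 m^2.


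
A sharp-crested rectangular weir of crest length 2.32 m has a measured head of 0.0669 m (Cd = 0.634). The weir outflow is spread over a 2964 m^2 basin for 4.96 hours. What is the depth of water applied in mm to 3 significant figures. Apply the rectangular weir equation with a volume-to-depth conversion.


Approach: apply the rectangular weir equation with a volume-to-depth conversion, Q = (2/3)*Cd*L*sqrt(2g)*H^1.5; d = Q*t/A * 1000.
Step 1 — weir discharge:
  Q = (2/3)*0.634*2.32*sqrt(2*9.81)*0.0669^1.5 = 0.075158 m^3/s
Step 2 — volume: V = 0.075158 * 4.96*3600 = 1342.0 m^3
Step 3 — depth: d = V/A * 1000 = 1342.0/2964 * 1000 = 453 mm
Therefore the depth of water applied = 453 mm.


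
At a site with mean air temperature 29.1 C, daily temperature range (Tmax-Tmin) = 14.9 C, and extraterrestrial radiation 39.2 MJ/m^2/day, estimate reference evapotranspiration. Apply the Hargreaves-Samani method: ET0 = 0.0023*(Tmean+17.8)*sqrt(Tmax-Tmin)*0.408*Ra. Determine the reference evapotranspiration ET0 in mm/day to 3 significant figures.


ET0 = 0.0023*(29.1+17.8)*sqrt(14.9)*0.408*39.2 = 6.66 mm/day
Therefore the reference evapotranspiration ET0 = 6.66 mm/day.


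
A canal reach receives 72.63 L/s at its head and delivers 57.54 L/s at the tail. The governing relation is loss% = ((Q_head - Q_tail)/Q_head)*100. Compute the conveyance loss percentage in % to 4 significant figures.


loss = ((72.63 - 57.54)/72.63)*100 = 20.78 %
Therefore the conveyance loss percentage = 20.78 %.


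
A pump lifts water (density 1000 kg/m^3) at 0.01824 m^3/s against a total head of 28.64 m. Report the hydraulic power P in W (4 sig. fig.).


Approach: apply the hydraulic power relation, P = rho*g*Q*H.
P = 1000 * 9.81 * 0.01824 * 28.64 = 5125 W
Therefore the hydraulic power P = 5125 W.


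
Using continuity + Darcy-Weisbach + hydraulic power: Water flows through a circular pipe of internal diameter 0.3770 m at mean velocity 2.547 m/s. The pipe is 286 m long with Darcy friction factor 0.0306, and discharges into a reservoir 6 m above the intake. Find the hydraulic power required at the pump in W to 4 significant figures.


Approach: apply continuity + Darcy-Weisbach + hydraulic power, Q = A*v; hf = f*(L/D)*(v^2/(2g)); H = static + hf; P = rho*g*Q*H.
Step 1 — flow rate (continuity, Q = A*v):
  A = pi*(0.3770/2)^2 = 0.111628 m^2
  Q = 0.111628 * 2.547 = 0.284316 m^3/s
Step 2 — friction head loss (Darcy-Weisbach):
  hf = 0.0306 * (286/0.3770) * (2.547^2 / (2*9.81))
  hf = 7.67547 m
Step 3 — total head: H = 6 + 7.67547 = 13.6755 m
Step 4 — hydraulic power (P = rho*g*Q*H):
  P = 1000 * 9.81 * 0.284316 * 13.6755 = 38140 W
Therefore the hydraulic power required at the pump = 38140 W.


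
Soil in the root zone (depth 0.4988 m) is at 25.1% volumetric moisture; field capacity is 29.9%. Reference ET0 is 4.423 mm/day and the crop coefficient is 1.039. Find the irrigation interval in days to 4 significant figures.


Approach: apply soil-water budget scheduling, SMD = (FC-theta)/100*depth*1000; ETc = ET0*Kc; interval = SMD/ETc.
Step 1 — soil moisture deficit:
  SMD = (29.9 - 25.1)/100 * 0.4988 * 1000 = 23.9424 mm
Step 2 — daily crop ET (ETc = ET0*Kc):
  ETc = 4.423 * 1.039 = 4.59550 mm/day
Step 3 — irrigation interval (SMD/ETc):
  interval = 23.9424 / 4.59550 = 5.210 days
Therefore the irrigation interval = 5.210 days.


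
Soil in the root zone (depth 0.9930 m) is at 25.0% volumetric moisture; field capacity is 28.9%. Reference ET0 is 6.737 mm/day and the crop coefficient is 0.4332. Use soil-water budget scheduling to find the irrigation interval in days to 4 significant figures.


Approach: apply soil-water budget scheduling, SMD = (FC-theta)/100*depth*1000; ETc = ET0*Kc; interval = SMD/ETc.
Step 1 — soil moisture deficit:
  SMD = (28.9 - 25.0)/100 * 0.9930 * 1000 = 38.7270 mm
Step 2 — daily crop ET (ETc = ET0*Kc):
  ETc = 6.737 * 0.4332 = 2.91847 mm/day
Step 3 — irrigation interval (SMD/ETc):
  interval = 38.7270 / 2.91847 = 13.27 days
Therefore the irrigation interval = 13.27 days.


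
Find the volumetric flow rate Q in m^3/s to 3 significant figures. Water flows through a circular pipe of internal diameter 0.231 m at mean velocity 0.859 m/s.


Approach: apply the continuity equation for pipe flow, Q = A * v with A = pi*(D/2)^2.
A = pi*(0.231/2)^2 = 0.041910 m^2
Q = 0.041910 * 0.859 = 0.0360 m^3/s
Therefore the volumetric flow rate Q = 0.0360 m^3/s.


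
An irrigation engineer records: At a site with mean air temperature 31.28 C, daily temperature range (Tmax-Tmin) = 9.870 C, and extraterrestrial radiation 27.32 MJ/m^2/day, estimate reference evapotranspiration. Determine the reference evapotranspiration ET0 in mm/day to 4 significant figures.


Approach: apply the Hargreaves-Samani method, ET0 = 0.0023*(Tmean+17.8)*sqrt(Tmax-Tmin)*0.408*Ra.
ET0 = 0.0023*(31.28+17.8)*sqrt(9.870)*0.408*27.32 = 3.953 mm/day
Therefore the reference evapotranspiration ET0 = 3.953 mm/day.


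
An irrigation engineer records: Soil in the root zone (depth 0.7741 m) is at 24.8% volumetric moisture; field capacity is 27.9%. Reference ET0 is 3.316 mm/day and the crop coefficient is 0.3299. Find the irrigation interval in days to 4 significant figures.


Approach: apply soil-water budget scheduling, SMD = (FC-theta)/100*depth*1000; ETc = ET0*Kc; interval = SMD/ETc.
Step 1 — soil moisture deficit:
  SMD = (27.9 - 24.8)/100 * 0.7741 * 1000 = 23.9971 mm
Step 2 — daily crop ET (ETc = ET0*Kc):
  ETc = 3.316 * 0.3299 = 1.09395 mm/day
Step 3 — irrigation interval (SMD/ETc):
  interval = 23.9971 / 1.09395 = 21.94 days
Therefore the irrigation interval = 21.94 days.


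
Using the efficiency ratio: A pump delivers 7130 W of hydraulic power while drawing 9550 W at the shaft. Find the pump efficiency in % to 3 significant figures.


Approach: apply the efficiency ratio, eta = (P_out/P_in)*100.
eta = (7130 / 9550) * 100 = 74.7 %
Therefore the pump efficiency = 74.7 %.


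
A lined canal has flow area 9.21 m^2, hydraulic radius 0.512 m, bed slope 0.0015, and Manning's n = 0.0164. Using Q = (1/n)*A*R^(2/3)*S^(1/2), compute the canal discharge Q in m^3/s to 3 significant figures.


Q = (1/0.0164) * 9.21 * 0.512^(2/3) * 0.0015^(1/2) = 13.9 m^3/s
Therefore the canal discharge Q = 13.9 m^3/s.


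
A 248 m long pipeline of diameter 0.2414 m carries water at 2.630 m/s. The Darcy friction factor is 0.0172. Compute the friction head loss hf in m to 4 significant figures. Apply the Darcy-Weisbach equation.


Approach: apply the Darcy-Weisbach equation, hf = f*(L/D)*(v^2/(2g)).
hf = 0.0172 * (248/0.2414) * (2.630^2 / (2*9.81))
hf = 6.230 m
Therefore the friction head loss hf = 6.230 m.


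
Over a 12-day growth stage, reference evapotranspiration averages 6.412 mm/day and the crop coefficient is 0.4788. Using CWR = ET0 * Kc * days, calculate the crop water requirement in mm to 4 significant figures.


CWR = 6.412 * 0.4788 * 12 = 36.84 mm
Therefore the crop water requirement = 36.84 mm.


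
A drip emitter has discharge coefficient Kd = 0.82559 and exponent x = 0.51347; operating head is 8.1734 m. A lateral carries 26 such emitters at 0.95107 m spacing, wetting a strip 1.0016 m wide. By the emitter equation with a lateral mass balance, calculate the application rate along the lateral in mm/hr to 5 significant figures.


Approach: apply the emitter equation with a lateral mass balance, q = Kd*h^x; Q = n*q; rate = Q/(n*spacing*width).
Step 1 — single emitter flow (q = Kd*h^x):
  q = 0.82559 * 8.1734^0.51347 = 2.428040 L/hr
Step 2 — total lateral flow: Q = 26 * 2.428040 = 63.12904 L/hr
Step 3 — wetted area: A = 26 * 0.95107 * 1.0016 = 24.76738 m^2
Step 4 — application rate: Q/A = 63.12904/24.76738 = 2.5489 mm/hr
Therefore the application rate along the lateral = 2.5489 mm/hr.


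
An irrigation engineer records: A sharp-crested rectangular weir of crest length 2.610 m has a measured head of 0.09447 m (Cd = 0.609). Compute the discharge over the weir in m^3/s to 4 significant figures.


Approach: apply the rectangular weir equation, Q = (2/3)*Cd*L*sqrt(2g)*H^1.5.
Q = (2/3)*0.609*2.610*sqrt(2*9.81)*0.09447^1.5 = 0.1363 m^3/s
Therefore the discharge over the weir = 0.1363 m^3/s.


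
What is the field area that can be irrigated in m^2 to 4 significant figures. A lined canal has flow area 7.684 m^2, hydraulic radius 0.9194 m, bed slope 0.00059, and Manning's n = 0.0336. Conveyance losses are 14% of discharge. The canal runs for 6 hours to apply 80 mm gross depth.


Approach: apply Manning's equation with a conveyance and depth budget, Q = (1/n)*A*R^(2/3)*S^(1/2); Q_field = Q*(1-loss); Area = Q_field*t/(d/1000).
Step 1 — canal discharge (Manning's equation):
  Q = (1/0.0336) * 7.684 * 0.9194^(2/3) * 0.00059^(1/2) = 5.25223 m^3/s
Step 2 — delivered flow: Q_field = 5.25223*(1 - 14/100) = 4.51692 m^3/s
Step 3 — volume delivered: V = 4.51692 * 6*3600 = 97565.4 m^3
Step 4 — area served: A = V / (depth/1000) = 97565.4 / 0.08 = 1220000 m^2
Therefore the field area that can be irrigated = 1220000 m^2.


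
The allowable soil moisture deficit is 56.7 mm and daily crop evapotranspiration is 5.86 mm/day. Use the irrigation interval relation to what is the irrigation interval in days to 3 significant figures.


Approach: apply the irrigation interval relation, interval = SMD / ETc.
interval = 56.7 / 5.86 = 9.68 days
Therefore the irrigation interval = 9.68 days.


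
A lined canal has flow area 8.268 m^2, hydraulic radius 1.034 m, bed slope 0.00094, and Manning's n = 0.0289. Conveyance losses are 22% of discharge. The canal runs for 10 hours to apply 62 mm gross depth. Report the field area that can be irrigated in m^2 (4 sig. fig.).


Approach: apply Manning's equation with a conveyance and depth budget, Q = (1/n)*A*R^(2/3)*S^(1/2); Q_field = Q*(1-loss); Area = Q_field*t/(d/1000).
Step 1 — canal discharge (Manning's equation):
  Q = (1/0.0289) * 8.268 * 1.034^(2/3) * 0.00094^(1/2) = 8.96906 m^3/s
Step 2 — delivered flow: Q_field = 8.96906*(1 - 22/100) = 6.99587 m^3/s
Step 3 — volume delivered: V = 6.99587 * 10*3600 = 251851 m^3
Step 4 — area served: A = V / (depth/1000) = 251851 / 0.062 = 4062000 m^2
Therefore the field area that can be irrigated = 4062000 m^2.


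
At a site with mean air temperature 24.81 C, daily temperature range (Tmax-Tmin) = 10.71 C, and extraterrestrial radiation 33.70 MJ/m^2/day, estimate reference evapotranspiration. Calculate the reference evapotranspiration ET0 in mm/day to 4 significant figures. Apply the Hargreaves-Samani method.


Approach: apply the Hargreaves-Samani method, ET0 = 0.0023*(Tmean+17.8)*sqrt(Tmax-Tmin)*0.408*Ra.
ET0 = 0.0023*(24.81+17.8)*sqrt(10.71)*0.408*33.70 = 4.410 mm/day
Therefore the reference evapotranspiration ET0 = 4.410 mm/day.


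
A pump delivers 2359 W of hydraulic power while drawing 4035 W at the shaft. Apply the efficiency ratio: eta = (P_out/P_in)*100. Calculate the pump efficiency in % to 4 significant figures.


eta = (2359 / 4035) * 100 = 58.46 %
Therefore the pump efficiency = 58.46 %.


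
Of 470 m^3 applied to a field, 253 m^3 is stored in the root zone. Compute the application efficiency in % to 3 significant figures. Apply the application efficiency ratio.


Approach: apply the application efficiency ratio, Ea = (stored/applied)*100.
Ea = (253/470)*100 = 53.8 %
Therefore the application efficiency = 53.8 %.


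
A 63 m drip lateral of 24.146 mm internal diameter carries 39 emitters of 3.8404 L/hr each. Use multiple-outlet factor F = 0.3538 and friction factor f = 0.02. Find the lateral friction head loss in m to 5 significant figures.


Approach: apply Darcy-Weisbach with the multiple-outlet F-factor, Q = n*q/(3600*1000) m^3/s; v = Q/A; hf = F*f*(L/D)*(v^2/(2g)).
Q = 39*3.8404/(3600*1000) = 4.160433e-05 m^3/s
A = pi*(24.146e-3/2)^2 = 4.579102e-04 m^2, so v = Q/A = 0.09085698 m/s
hf = 0.3538*0.02*(63/0.024146)*(0.09085698^2/(2*9.81)) = 0.0077678 m
Therefore the lateral friction head loss = 0.0077678 m.


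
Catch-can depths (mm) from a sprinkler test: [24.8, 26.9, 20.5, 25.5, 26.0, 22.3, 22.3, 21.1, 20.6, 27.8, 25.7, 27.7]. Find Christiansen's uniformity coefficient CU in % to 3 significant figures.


Approach: apply Christiansen's uniformity coefficient, CU = (1 - mean_abs_deviation/mean)*100.
mean = 24.267 mm
mean |d_i - mean| = 2.4222 mm
CU = (1 - 2.4222/24.267)*100 = 90.0 %
Therefore Christiansen's uniformity coefficient CU = 90.0 %.


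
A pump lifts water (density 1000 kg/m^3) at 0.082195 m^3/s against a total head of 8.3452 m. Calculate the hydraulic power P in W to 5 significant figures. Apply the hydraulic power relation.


Approach: apply the hydraulic power relation, P = rho*g*Q*H.
P = 1000 * 9.81 * 0.082195 * 8.3452 = 6729.0 W
Therefore the hydraulic power P = 6729.0 W.


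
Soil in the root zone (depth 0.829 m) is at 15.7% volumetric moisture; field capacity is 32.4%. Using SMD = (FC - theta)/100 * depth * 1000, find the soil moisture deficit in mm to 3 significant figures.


SMD = (32.4 - 15.7)/100 * 0.829 * 1000 = 138 mm
Therefore the soil moisture deficit = 138 mm.


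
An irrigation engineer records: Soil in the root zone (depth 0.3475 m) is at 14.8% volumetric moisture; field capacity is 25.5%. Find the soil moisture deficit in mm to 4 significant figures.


Approach: apply the soil moisture deficit relation, SMD = (FC - theta)/100 * depth * 1000.
SMD = (25.5 - 14.8)/100 * 0.3475 * 1000 = 37.18 mm
Therefore the soil moisture deficit = 37.18 mm.


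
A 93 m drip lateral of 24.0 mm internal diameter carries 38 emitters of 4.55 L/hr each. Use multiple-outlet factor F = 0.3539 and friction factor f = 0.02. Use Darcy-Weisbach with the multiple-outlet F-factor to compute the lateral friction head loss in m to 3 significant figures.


Approach: apply Darcy-Weisbach with the multiple-outlet F-factor, Q = n*q/(3600*1000) m^3/s; v = Q/A; hf = F*f*(L/D)*(v^2/(2g)).
Q = 38*4.55/(3600*1000) = 4.8028e-05 m^3/s
A = pi*(24.0e-3/2)^2 = 4.5239e-04 m^2, so v = Q/A = 0.10616 m/s
hf = 0.3539*0.02*(93/0.0240)*(0.10616^2/(2*9.81)) = 0.0158 m
Therefore the lateral friction head loss = 0.0158 m.


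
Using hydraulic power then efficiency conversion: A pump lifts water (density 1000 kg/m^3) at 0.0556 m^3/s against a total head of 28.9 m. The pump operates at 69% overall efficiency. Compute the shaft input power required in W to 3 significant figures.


Approach: apply hydraulic power then efficiency conversion, P = rho*g*Q*H; P_in = P/eta.
Step 1 — hydraulic power (P = rho*g*Q*H):
  P = 1000 * 9.81 * 0.0556 * 28.9 = 15763 W
Step 2 — input power: P_in = P/eta = 15763 / 0.69 = 22800 W
Therefore the shaft input power required = 22800 W.


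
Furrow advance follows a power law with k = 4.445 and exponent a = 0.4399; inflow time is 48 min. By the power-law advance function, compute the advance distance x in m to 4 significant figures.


Approach: apply the power-law advance function, x = k*t^a.
x = 4.445 * 48^0.4399 = 24.40 m
Therefore the advance distance x = 24.40 m.


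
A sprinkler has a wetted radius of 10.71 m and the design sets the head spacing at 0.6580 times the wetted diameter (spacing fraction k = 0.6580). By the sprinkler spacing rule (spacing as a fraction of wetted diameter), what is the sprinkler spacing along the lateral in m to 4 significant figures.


Approach: apply the sprinkler spacing rule (spacing as a fraction of wetted diameter), S = k*(2*R).
S = 0.6580 * (2 * 10.71) = 14.09 m
Therefore the sprinkler spacing along the lateral = 14.09 m.


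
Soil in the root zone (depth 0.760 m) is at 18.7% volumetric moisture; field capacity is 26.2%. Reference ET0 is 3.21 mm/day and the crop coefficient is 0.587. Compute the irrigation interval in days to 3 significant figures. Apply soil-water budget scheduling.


Approach: apply soil-water budget scheduling, SMD = (FC-theta)/100*depth*1000; ETc = ET0*Kc; interval = SMD/ETc.
Step 1 — soil moisture deficit:
  SMD = (26.2 - 18.7)/100 * 0.760 * 1000 = 57.000 mm
Step 2 — daily crop ET (ETc = ET0*Kc):
  ETc = 3.21 * 0.587 = 1.8843 mm/day
Step 3 — irrigation interval (SMD/ETc):
  interval = 57.000 / 1.8843 = 30.3 days
Therefore the irrigation interval = 30.3 days.


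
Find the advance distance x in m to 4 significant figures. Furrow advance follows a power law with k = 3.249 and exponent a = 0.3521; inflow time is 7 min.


Approach: apply the power-law advance function, x = k*t^a.
x = 3.249 * 7^0.3521 = 6.446 m
Therefore the advance distance x = 6.446 m.


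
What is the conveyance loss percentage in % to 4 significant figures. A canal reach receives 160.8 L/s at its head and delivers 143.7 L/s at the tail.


Approach: apply the conveyance loss ratio, loss% = ((Q_head - Q_tail)/Q_head)*100.
loss = ((160.8 - 143.7)/160.8)*100 = 10.63 %
Therefore the conveyance loss percentage = 10.63 %.


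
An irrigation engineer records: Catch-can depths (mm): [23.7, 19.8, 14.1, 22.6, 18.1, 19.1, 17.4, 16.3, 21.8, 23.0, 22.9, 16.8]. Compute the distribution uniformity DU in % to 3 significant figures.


Approach: apply the low-quarter distribution uniformity, DU = (mean of lowest quarter of readings / overall mean)*100.
sorted lowest 3 of 12: [14.1, 16.3, 16.8] -> mean = 15.733 mm
overall mean = 19.633 mm
DU = (15.733/19.633)*100 = 80.1 %
Therefore the distribution uniformity DU = 80.1 %.


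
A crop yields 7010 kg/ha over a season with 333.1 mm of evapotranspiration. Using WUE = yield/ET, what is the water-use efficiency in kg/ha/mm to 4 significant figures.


WUE = 7010 / 333.1 = 21.04 kg/ha/mm
Therefore the water-use efficiency = 21.04 kg/ha/mm.


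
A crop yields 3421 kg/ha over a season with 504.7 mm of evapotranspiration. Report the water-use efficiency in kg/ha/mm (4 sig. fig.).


Approach: apply the water-use efficiency ratio, WUE = yield/ET.
WUE = 3421 / 504.7 = 6.778 kg/ha/mm
Therefore the water-use efficiency = 6.778 kg/ha/mm.


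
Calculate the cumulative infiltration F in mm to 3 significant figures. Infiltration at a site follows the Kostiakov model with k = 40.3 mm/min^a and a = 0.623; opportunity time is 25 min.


Approach: apply the Kostiakov infiltration equation, F = k*t^a.
F = 40.3 * 25^0.623 = 299 mm
Therefore the cumulative infiltration F = 299 mm.


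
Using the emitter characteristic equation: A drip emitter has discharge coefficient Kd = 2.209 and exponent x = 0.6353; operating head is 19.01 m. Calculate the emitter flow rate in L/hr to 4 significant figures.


Approach: apply the emitter characteristic equation, q = Kd * h^x.
q = 2.209 * 19.01^0.6353 = 14.35 L/hr
Therefore the emitter flow rate = 14.35 L/hr.


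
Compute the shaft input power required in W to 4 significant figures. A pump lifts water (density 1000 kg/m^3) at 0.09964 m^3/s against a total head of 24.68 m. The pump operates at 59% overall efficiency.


Approach: apply hydraulic power then efficiency conversion, P = rho*g*Q*H; P_in = P/eta.
Step 1 — hydraulic power (P = rho*g*Q*H):
  P = 1000 * 9.81 * 0.09964 * 24.68 = 24123.9 W
Step 2 — input power: P_in = P/eta = 24123.9 / 0.59 = 40890 W
Therefore the shaft input power required = 40890 W.


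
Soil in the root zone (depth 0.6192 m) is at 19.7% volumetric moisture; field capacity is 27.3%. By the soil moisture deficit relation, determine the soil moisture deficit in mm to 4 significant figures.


Approach: apply the soil moisture deficit relation, SMD = (FC - theta)/100 * depth * 1000.
SMD = (27.3 - 19.7)/100 * 0.6192 * 1000 = 47.06 mm
Therefore the soil moisture deficit = 47.06 mm.


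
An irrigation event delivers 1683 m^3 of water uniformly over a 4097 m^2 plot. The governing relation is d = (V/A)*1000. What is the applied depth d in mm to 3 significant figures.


d = (1683 / 4097) * 1000 = 411 mm
Therefore the applied depth d = 411 mm.


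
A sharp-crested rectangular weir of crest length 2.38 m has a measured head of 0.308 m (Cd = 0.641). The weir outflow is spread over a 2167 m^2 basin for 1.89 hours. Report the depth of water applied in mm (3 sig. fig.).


Approach: apply the rectangular weir equation with a volume-to-depth conversion, Q = (2/3)*Cd*L*sqrt(2g)*H^1.5; d = Q*t/A * 1000.
Step 1 — weir discharge:
  Q = (2/3)*0.641*2.38*sqrt(2*9.81)*0.308^1.5 = 0.77005 m^3/s
Step 2 — volume: V = 0.77005 * 1.89*3600 = 5239.4 m^3
Step 3 — depth: d = V/A * 1000 = 5239.4/2167 * 1000 = 2420 mm
Therefore the depth of water applied = 2420 mm.


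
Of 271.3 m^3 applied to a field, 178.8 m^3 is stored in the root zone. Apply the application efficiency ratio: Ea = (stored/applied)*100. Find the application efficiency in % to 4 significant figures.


Ea = (178.8/271.3)*100 = 65.90 %
Therefore the application efficiency = 65.90 %.


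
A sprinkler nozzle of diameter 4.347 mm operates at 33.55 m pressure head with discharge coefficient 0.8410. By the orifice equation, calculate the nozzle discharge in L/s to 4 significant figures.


Approach: apply the orifice equation, Q = Cd*A*sqrt(2*g*h), A = pi*(d/2)^2.
A = pi*(4.347e-3/2)^2 = 1.48412e-05 m^2
Q = 0.8410 * 1.48412e-05 * sqrt(2*9.81*33.55) * 1000 = 0.3202 L/s
Therefore the nozzle discharge = 0.3202 L/s.


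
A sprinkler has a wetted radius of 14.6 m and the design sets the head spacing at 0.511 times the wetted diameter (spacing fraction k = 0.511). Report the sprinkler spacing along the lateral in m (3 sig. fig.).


Approach: apply the sprinkler spacing rule (spacing as a fraction of wetted diameter), S = k*(2*R).
S = 0.511 * (2 * 14.6) = 14.9 m
Therefore the sprinkler spacing along the lateral = 14.9 m.


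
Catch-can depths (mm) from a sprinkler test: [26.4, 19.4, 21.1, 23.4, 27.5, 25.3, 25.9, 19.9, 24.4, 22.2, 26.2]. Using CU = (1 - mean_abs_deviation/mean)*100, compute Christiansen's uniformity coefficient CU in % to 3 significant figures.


mean = 23.791 mm
mean |d_i - mean| = 2.3554 mm
CU = (1 - 2.3554/23.791)*100 = 90.1 %
Therefore Christiansen's uniformity coefficient CU = 90.1 %.


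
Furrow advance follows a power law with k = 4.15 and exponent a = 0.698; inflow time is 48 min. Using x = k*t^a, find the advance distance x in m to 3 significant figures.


x = 4.15 * 48^0.698 = 61.9 m
Therefore the advance distance x = 61.9 m.


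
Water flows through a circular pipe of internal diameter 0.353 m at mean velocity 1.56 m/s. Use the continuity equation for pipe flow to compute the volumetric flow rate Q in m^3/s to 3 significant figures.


Approach: apply the continuity equation for pipe flow, Q = A * v with A = pi*(D/2)^2.
A = pi*(0.353/2)^2 = 0.097868 m^2
Q = 0.097868 * 1.56 = 0.153 m^3/s
Therefore the volumetric flow rate Q = 0.153 m^3/s.


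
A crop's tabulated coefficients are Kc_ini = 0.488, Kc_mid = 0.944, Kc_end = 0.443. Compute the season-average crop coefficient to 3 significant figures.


Approach: apply a simple seasonal average, Kc_avg = (Kc_ini + Kc_mid + Kc_end)/3.
Kc_avg = (0.488 + 0.944 + 0.443)/3 = 0.625
Therefore the season-average crop coefficient = 0.625.


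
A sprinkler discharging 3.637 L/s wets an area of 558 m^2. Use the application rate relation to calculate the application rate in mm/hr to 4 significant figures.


Approach: apply the application rate relation, rate = (Q/A)*3600.
rate = (3.637 / 558) * 3600 = 23.46 mm/hr
Therefore the application rate = 23.46 mm/hr.


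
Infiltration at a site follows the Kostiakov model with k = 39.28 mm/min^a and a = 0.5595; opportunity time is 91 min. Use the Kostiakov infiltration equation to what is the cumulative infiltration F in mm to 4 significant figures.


Approach: apply the Kostiakov infiltration equation, F = k*t^a.
F = 39.28 * 91^0.5595 = 490.1 mm
Therefore the cumulative infiltration F = 490.1 mm.


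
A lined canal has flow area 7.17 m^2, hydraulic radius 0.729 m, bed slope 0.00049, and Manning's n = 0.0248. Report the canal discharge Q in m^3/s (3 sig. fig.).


Approach: apply Manning's equation, Q = (1/n)*A*R^(2/3)*S^(1/2).
Q = (1/0.0248) * 7.17 * 0.729^(2/3) * 0.00049^(1/2) = 5.18 m^3/s
Therefore the canal discharge Q = 5.18 m^3/s.


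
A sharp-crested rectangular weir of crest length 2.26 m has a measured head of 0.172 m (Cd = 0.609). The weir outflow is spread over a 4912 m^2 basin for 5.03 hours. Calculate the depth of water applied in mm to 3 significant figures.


Approach: apply the rectangular weir equation with a volume-to-depth conversion, Q = (2/3)*Cd*L*sqrt(2g)*H^1.5; d = Q*t/A * 1000.
Step 1 — weir discharge:
  Q = (2/3)*0.609*2.26*sqrt(2*9.81)*0.172^1.5 = 0.28992 m^3/s
Step 2 — volume: V = 0.28992 * 5.03*3600 = 5249.9 m^3
Step 3 — depth: d = V/A * 1000 = 5249.9/4912 * 1000 = 1070 mm
Therefore the depth of water applied = 1070 mm.


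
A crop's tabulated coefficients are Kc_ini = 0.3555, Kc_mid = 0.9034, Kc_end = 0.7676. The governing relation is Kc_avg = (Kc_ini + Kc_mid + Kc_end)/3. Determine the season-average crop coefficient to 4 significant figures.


Kc_avg = (0.3555 + 0.9034 + 0.7676)/3 = 0.6755
Therefore the season-average crop coefficient = 0.6755.


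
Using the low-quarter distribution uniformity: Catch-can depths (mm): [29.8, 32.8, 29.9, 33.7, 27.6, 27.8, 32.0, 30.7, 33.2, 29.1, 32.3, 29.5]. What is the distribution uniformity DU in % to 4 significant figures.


Approach: apply the low-quarter distribution uniformity, DU = (mean of lowest quarter of readings / overall mean)*100.
sorted lowest 3 of 12: [27.6, 27.8, 29.1] -> mean = 28.1667 mm
overall mean = 30.7000 mm
DU = (28.1667/30.7000)*100 = 91.75 %
Therefore the distribution uniformity DU = 91.75 %.


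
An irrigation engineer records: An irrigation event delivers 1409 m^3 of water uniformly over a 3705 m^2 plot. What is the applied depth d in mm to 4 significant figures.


Approach: apply depth from volume over area, d = (V/A)*1000.
d = (1409 / 3705) * 1000 = 380.3 mm
Therefore the applied depth d = 380.3 mm.


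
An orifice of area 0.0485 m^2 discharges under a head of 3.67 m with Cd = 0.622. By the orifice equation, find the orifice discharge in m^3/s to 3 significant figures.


Approach: apply the orifice equation, Q = Cd*A*sqrt(2*g*h).
Q = 0.622 * 0.0485 * sqrt(2*9.81*3.67) = 0.256 m^3/s
Therefore the orifice discharge = 0.256 m^3/s.


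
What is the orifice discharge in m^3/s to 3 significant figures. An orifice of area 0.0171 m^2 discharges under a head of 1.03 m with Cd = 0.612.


Approach: apply the orifice equation, Q = Cd*A*sqrt(2*g*h).
Q = 0.612 * 0.0171 * sqrt(2*9.81*1.03) = 0.0470 m^3/s
Therefore the orifice discharge = 0.0470 m^3/s.


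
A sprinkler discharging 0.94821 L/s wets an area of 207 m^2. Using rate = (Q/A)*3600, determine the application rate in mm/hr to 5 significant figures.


rate = (0.94821 / 207) * 3600 = 16.491 mm/hr
Therefore the application rate = 16.491 mm/hr.


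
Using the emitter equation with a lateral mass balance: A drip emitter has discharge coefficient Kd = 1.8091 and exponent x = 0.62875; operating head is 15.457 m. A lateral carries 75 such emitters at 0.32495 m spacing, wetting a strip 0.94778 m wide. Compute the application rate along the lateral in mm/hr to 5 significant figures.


Approach: apply the emitter equation with a lateral mass balance, q = Kd*h^x; Q = n*q; rate = Q/(n*spacing*width).
Step 1 — single emitter flow (q = Kd*h^x):
  q = 1.8091 * 15.457^0.62875 = 10.11871 L/hr
Step 2 — total lateral flow: Q = 75 * 10.11871 = 758.9031 L/hr
Step 3 — wetted area: A = 75 * 0.32495 * 0.94778 = 23.09858 m^2
Step 4 — application rate: Q/A = 758.9031/23.09858 = 32.855 mm/hr
Therefore the application rate along the lateral = 32.855 mm/hr.
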